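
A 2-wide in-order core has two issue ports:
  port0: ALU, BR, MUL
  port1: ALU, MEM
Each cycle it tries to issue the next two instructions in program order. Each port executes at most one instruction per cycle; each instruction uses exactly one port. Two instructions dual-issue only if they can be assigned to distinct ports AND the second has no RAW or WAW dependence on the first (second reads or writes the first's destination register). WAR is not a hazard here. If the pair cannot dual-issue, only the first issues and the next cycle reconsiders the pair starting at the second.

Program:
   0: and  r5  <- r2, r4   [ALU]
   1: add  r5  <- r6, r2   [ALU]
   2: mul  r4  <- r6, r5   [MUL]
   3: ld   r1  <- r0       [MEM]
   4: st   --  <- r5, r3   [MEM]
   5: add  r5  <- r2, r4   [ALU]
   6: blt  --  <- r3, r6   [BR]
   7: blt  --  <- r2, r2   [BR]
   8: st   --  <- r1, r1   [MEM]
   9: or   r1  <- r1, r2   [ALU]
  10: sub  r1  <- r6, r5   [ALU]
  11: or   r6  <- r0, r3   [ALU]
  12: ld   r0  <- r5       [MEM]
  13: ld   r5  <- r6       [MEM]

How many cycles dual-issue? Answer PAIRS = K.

PAIRS = 4

  cy0 -> i0 (and.ALU) WAW r5
  cy1 -> i1 (add.ALU) RAW r5
  cy2 -> i2+i3 (mul.MUL ld.MEM) 2-wide
  cy3 -> i4+i5 (st.MEM add.ALU) 2-wide
  cy4 -> i6 (blt.BR) no-port BR/BR
  cy5 -> i7+i8 (blt.BR st.MEM) 2-wide
  cy6 -> i9 (or.ALU) WAW r1
  cy7 -> i10+i11 (sub.ALU or.ALU) 2-wide
  cy8 -> i12 (ld.MEM) no-port MEM/MEM
  cy9 -> i13 (ld.MEM) tail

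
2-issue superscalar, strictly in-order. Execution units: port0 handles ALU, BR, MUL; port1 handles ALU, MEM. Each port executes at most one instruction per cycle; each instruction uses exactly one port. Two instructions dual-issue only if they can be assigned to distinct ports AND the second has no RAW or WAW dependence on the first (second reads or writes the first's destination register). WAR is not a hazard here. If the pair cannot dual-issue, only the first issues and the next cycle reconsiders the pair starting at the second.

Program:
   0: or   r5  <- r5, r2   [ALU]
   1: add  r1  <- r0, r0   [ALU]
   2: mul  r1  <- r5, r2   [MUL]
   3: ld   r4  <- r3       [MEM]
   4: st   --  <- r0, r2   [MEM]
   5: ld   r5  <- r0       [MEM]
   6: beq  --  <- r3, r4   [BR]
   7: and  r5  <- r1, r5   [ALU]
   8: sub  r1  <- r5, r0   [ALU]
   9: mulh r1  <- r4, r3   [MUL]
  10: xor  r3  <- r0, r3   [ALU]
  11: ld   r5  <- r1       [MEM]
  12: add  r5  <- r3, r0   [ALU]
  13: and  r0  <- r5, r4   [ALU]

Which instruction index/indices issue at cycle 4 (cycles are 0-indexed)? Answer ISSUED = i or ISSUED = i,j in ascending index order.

  cy0 -> i0&i1 (or/add) pair
  cy1 -> i2&i3 (mul/ld) pair
  cy2 -> i4 (st) no-port MEM/MEM
  cy3 -> i5&i6 (ld/beq) pair
  cy4 -> i7 (and) RAW r5
  cy5 -> i8 (sub) WAW r1
  cy6 -> i9&i10 (mulh/xor) pair
  cy7 -> i11 (ld) WAW r5
  cy8 -> i12 (add) RAW r5
  cy9 -> i13 (and) tail

ISSUED = 7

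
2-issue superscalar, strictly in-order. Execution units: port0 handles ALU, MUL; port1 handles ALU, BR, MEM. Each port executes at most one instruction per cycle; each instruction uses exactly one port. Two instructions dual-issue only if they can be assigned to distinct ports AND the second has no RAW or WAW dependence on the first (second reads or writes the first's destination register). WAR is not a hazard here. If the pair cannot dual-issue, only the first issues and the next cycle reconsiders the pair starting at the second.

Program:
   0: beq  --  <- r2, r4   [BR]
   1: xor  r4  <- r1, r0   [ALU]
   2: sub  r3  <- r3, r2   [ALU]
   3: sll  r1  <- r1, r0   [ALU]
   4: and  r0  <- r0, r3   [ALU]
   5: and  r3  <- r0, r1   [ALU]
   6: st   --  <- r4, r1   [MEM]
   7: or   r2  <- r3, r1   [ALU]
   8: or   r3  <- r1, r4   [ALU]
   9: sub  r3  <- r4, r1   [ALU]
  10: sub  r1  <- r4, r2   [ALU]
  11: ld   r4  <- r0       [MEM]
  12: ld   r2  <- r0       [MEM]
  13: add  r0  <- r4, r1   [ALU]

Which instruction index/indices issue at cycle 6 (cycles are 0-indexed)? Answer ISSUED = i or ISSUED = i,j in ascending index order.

ISSUED = 11

  cy0 -> i0&i1 (beq+xor) dual
  cy1 -> i2&i3 (sub+sll) dual
  cy2 -> i4 (and) RAW r0
  cy3 -> i5&i6 (and+st) dual
  cy4 -> i7&i8 (or+or) dual
  cy5 -> i9&i10 (sub+sub) dual
  cy6 -> i11 (ld) no-port MEM/MEM
  cy7 -> i12&i13 (ld+add) dual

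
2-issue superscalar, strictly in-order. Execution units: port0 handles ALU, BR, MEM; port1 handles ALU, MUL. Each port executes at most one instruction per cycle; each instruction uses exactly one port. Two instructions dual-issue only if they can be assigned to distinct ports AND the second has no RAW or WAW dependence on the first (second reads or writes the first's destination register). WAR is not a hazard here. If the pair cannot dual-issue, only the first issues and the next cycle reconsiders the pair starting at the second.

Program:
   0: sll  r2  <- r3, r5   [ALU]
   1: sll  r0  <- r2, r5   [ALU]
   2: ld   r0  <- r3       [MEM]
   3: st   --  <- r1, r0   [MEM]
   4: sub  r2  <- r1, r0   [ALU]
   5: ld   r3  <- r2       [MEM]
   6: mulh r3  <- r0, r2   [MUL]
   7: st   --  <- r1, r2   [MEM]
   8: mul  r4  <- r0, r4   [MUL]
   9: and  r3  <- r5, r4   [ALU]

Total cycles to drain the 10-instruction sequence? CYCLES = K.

CYCLES = 8

t=0 i0:sll ; RAW r2
t=1 i1:sll ; WAW r0
t=2 i2:ld ; no-port MEM/MEM
t=3 i3/i4:st;sub ; pair
t=4 i5:ld ; WAW r3
t=5 i6/i7:mulh;st ; pair
t=6 i8:mul ; RAW r4
t=7 i9:and ; tail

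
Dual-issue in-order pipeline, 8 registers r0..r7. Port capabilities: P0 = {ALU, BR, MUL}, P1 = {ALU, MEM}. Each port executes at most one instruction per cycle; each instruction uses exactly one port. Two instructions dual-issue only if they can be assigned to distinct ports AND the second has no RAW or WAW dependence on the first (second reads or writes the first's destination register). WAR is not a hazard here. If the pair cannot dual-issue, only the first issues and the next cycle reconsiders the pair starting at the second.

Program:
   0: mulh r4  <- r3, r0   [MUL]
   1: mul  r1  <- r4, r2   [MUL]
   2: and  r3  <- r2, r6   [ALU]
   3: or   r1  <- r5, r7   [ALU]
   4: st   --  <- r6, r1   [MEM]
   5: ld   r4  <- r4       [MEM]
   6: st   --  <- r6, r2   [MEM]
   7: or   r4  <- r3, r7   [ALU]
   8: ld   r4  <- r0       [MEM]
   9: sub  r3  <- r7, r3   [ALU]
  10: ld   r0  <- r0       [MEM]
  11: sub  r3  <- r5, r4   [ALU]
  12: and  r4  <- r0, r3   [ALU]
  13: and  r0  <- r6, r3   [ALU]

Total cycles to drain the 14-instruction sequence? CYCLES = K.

c0: i0 mulh  no-port MUL/MUL
c1: i1+i2 mul/and  pair
c2: i3 or  RAW r1
c3: i4 st  no-port MEM/MEM
c4: i5 ld  no-port MEM/MEM
c5: i6+i7 st/or  pair
c6: i8+i9 ld/sub  pair
c7: i10+i11 ld/sub  pair
c8: i12+i13 and/and  pair

CYCLES = 9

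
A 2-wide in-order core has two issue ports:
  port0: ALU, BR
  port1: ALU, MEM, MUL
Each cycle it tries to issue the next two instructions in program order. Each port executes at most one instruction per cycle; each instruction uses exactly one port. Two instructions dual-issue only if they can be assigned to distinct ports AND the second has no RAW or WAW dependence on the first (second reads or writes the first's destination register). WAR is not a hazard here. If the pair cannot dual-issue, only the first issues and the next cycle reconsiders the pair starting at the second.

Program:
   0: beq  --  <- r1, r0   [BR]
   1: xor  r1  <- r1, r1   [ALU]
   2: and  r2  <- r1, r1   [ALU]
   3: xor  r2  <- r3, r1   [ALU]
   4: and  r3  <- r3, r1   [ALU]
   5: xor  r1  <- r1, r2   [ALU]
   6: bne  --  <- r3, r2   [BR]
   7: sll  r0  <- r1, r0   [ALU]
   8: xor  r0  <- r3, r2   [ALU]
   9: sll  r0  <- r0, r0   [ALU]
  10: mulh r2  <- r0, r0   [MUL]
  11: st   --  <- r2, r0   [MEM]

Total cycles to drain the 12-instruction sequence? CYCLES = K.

0. beq.BR;xor.ALU @i0,i1  | 2-wide
1. and.ALU @i2  | WAW r2
2. xor.ALU;and.ALU @i3,i4  | 2-wide
3. xor.ALU;bne.BR @i5,i6  | 2-wide
4. sll.ALU @i7  | WAW r0
5. xor.ALU @i8  | RAW+WAW r0
6. sll.ALU @i9  | RAW r0
7. mulh.MUL @i10  | no-port MUL/MEM
8. st.MEM @i11  | tail

CYCLES = 9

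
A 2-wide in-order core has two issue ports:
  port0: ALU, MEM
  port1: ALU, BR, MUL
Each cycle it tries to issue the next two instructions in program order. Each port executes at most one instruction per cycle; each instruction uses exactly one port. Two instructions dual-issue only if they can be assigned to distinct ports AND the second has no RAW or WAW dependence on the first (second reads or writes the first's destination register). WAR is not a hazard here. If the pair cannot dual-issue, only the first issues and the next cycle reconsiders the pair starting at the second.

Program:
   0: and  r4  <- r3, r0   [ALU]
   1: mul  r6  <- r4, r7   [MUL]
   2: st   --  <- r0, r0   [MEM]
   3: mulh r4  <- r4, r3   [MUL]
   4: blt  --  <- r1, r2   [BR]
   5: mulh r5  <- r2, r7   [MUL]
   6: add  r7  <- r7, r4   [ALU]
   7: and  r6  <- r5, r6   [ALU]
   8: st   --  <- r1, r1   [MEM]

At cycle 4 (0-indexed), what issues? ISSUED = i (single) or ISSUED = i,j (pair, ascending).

ISSUED = 5,6

  cy0 -> i0 (and) RAW r4
  cy1 -> i1/i2 (mul st) dual
  cy2 -> i3 (mulh) no-port MUL/BR
  cy3 -> i4 (blt) no-port BR/MUL
  cy4 -> i5/i6 (mulh add) dual
  cy5 -> i7/i8 (and st) dual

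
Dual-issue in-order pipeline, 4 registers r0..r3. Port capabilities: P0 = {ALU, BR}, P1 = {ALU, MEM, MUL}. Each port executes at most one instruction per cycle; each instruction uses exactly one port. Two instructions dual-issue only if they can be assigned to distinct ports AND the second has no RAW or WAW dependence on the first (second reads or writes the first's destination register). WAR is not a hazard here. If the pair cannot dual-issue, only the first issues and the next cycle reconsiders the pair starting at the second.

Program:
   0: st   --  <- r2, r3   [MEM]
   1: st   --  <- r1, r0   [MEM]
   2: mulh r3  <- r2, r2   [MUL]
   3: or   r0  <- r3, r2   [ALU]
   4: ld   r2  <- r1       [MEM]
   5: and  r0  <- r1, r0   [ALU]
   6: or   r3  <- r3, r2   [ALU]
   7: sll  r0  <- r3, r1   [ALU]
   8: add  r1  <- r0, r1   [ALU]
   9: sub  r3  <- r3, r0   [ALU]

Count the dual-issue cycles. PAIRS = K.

0. st.MEM @i0  | no-port MEM/MEM
1. st.MEM @i1  | no-port MEM/MUL
2. mulh.MUL @i2  | RAW r3
3. or.ALU+ld.MEM @i3+i4  | 2-wide
4. and.ALU+or.ALU @i5+i6  | 2-wide
5. sll.ALU @i7  | RAW r0
6. add.ALU+sub.ALU @i8+i9  | 2-wide

PAIRS = 3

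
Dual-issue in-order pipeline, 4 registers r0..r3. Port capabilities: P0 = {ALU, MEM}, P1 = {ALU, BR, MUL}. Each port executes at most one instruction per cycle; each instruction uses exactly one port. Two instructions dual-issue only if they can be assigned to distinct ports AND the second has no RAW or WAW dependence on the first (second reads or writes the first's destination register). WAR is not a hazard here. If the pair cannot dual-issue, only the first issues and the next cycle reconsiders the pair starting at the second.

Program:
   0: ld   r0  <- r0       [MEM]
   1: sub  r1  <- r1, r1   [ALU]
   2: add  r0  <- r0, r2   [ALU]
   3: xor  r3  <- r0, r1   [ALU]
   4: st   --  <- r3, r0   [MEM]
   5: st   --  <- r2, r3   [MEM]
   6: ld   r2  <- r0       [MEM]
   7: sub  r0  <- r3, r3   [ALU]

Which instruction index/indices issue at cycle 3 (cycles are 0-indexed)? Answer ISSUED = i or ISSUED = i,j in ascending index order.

ISSUED = 4

t=0 i0&i1:ld/sub ; pair
t=1 i2:add ; RAW r0
t=2 i3:xor ; RAW r3
t=3 i4:st ; no-port MEM/MEM
t=4 i5:st ; no-port MEM/MEM
t=5 i6&i7:ld/sub ; pair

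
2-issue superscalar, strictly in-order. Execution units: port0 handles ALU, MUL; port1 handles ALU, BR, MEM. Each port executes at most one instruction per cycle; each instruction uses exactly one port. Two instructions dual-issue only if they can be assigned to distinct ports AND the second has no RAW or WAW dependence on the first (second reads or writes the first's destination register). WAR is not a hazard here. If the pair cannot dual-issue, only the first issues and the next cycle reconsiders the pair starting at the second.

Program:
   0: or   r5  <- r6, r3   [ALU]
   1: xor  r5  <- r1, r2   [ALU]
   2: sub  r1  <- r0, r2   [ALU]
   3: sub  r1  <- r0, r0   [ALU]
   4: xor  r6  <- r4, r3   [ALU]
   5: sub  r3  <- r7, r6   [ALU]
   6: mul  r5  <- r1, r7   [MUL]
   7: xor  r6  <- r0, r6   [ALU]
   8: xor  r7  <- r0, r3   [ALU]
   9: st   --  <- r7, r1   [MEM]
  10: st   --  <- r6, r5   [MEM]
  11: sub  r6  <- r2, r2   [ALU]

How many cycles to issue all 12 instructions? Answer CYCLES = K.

CYCLES = 7

0. or.ALU @i0  | WAW r5
1. xor.ALU sub.ALU @i1,i2  | dual
2. sub.ALU xor.ALU @i3,i4  | dual
3. sub.ALU mul.MUL @i5,i6  | dual
4. xor.ALU xor.ALU @i7,i8  | dual
5. st.MEM @i9  | no-port MEM/MEM
6. st.MEM sub.ALU @i10,i11  | dual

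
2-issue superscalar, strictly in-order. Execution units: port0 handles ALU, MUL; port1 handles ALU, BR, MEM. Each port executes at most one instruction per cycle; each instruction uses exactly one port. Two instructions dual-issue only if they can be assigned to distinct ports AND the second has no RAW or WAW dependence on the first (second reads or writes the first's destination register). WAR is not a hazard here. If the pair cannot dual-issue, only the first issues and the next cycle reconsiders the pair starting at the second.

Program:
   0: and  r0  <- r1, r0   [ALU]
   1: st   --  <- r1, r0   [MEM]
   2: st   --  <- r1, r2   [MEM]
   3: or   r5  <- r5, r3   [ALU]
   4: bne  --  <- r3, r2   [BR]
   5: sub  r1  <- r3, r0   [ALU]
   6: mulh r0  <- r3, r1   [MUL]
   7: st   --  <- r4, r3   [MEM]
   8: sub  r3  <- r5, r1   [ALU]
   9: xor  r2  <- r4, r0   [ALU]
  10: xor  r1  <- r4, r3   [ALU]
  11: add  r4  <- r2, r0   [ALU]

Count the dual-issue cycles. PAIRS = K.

  cy0 -> i0 (and.ALU) RAW r0
  cy1 -> i1 (st.MEM) no-port MEM/MEM
  cy2 -> i2,i3 (st.MEM/or.ALU) pair
  cy3 -> i4,i5 (bne.BR/sub.ALU) pair
  cy4 -> i6,i7 (mulh.MUL/st.MEM) pair
  cy5 -> i8,i9 (sub.ALU/xor.ALU) pair
  cy6 -> i10,i11 (xor.ALU/add.ALU) pair

PAIRS = 5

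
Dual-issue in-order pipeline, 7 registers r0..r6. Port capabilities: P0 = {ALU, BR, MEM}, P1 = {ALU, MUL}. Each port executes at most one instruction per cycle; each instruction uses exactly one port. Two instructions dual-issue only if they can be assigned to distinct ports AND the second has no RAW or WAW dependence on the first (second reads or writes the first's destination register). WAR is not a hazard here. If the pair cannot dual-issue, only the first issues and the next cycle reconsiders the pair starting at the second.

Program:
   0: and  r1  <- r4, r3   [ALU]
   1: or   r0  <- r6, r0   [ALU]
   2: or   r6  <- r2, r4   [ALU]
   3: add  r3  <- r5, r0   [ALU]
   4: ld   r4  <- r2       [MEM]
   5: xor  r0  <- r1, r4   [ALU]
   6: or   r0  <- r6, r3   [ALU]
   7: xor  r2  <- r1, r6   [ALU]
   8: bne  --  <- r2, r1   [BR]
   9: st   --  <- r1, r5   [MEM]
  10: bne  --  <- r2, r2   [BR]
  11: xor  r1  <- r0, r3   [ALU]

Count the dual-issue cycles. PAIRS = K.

[0] i0/i1  and.ALU/or.ALU  -- 2-wide
[1] i2/i3  or.ALU/add.ALU  -- 2-wide
[2] i4  ld.MEM  -- RAW r4
[3] i5  xor.ALU  -- WAW r0
[4] i6/i7  or.ALU/xor.ALU  -- 2-wide
[5] i8  bne.BR  -- no-port BR/MEM
[6] i9  st.MEM  -- no-port MEM/BR
[7] i10/i11  bne.BR/xor.ALU  -- 2-wide

PAIRS = 4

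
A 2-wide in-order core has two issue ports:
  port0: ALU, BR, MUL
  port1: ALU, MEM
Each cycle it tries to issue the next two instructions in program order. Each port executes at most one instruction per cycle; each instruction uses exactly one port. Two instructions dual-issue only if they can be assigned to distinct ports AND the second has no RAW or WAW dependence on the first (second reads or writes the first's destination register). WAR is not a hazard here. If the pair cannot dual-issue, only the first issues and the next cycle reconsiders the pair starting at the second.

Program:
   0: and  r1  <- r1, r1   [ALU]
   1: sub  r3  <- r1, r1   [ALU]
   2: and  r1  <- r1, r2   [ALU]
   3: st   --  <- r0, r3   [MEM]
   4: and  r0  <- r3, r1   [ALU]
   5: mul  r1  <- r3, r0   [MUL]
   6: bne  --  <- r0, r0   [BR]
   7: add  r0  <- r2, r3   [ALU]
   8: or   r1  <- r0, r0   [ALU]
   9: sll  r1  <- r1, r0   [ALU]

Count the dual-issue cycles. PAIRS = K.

PAIRS = 3

0. and @i0  | RAW r1
1. sub;and @i1&i2  | pair
2. st;and @i3&i4  | pair
3. mul @i5  | no-port MUL/BR
4. bne;add @i6&i7  | pair
5. or @i8  | RAW+WAW r1
6. sll @i9  | tail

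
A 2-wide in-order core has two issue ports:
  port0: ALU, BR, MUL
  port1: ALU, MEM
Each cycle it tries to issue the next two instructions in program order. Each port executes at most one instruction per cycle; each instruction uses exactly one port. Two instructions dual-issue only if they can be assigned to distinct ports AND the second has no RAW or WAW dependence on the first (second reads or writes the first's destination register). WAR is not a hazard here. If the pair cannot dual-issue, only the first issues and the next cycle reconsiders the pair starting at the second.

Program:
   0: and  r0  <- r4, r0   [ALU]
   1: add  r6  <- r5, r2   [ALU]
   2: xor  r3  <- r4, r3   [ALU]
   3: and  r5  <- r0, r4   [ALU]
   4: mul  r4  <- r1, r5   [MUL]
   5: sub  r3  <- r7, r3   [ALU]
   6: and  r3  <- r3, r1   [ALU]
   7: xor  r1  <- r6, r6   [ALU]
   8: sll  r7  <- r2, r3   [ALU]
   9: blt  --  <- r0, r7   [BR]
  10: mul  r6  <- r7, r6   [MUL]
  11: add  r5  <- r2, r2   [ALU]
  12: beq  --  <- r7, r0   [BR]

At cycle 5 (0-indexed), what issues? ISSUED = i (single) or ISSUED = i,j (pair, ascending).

[0] i0/i1  and.ALU add.ALU  -- pair
[1] i2/i3  xor.ALU and.ALU  -- pair
[2] i4/i5  mul.MUL sub.ALU  -- pair
[3] i6/i7  and.ALU xor.ALU  -- pair
[4] i8  sll.ALU  -- RAW r7
[5] i9  blt.BR  -- no-port BR/MUL
[6] i10/i11  mul.MUL add.ALU  -- pair
[7] i12  beq.BR  -- tail

ISSUED = 9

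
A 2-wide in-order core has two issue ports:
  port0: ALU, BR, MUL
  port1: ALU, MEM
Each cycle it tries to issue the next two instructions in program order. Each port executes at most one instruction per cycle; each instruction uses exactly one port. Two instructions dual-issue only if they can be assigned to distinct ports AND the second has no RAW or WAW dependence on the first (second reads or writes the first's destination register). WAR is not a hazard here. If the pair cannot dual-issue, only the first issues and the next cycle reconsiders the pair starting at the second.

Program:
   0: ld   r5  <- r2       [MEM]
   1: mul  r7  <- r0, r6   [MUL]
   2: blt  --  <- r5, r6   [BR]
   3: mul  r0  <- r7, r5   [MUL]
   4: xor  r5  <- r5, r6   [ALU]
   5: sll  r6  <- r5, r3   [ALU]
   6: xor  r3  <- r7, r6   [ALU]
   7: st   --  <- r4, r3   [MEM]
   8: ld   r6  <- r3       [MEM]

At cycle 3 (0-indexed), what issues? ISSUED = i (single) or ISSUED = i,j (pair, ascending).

0. ld/mul @i0,i1  | pair
1. blt @i2  | no-port BR/MUL
2. mul/xor @i3,i4  | pair
3. sll @i5  | RAW r6
4. xor @i6  | RAW r3
5. st @i7  | no-port MEM/MEM
6. ld @i8  | tail

ISSUED = 5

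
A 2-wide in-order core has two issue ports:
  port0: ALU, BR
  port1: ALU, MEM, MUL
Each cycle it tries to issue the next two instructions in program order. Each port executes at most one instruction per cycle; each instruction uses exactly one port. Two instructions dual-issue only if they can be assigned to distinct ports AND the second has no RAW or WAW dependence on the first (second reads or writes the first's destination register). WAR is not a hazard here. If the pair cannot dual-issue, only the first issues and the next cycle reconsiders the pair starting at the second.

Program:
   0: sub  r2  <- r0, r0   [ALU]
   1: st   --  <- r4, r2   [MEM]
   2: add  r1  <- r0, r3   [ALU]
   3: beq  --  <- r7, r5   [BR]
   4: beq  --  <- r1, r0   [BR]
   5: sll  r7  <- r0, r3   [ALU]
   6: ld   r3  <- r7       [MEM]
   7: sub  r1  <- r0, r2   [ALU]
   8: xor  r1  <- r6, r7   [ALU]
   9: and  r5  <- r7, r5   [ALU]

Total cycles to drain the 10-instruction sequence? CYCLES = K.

#0 head=0: sub i0 RAW r2
#1 head=1: st/add i1,i2 pair
#2 head=3: beq i3 no-port BR/BR
#3 head=4: beq/sll i4,i5 pair
#4 head=6: ld/sub i6,i7 pair
#5 head=8: xor/and i8,i9 pair

CYCLES = 6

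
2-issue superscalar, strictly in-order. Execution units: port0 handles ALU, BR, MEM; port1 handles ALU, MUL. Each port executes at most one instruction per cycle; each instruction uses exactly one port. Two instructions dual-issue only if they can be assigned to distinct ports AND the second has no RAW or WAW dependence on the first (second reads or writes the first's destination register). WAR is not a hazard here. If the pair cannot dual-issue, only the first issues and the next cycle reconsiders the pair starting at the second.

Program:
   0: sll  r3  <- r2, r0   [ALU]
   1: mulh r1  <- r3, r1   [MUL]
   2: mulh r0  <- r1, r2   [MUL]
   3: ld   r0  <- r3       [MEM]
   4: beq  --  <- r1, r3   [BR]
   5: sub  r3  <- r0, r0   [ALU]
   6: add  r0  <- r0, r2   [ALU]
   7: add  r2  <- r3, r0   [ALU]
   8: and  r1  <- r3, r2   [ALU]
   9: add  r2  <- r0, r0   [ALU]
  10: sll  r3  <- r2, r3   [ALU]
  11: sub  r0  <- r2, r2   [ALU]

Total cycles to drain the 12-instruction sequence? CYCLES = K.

CYCLES = 9

  cy0 -> i0 (sll) RAW r3
  cy1 -> i1 (mulh) no-port MUL/MUL
  cy2 -> i2 (mulh) WAW r0
  cy3 -> i3 (ld) no-port MEM/BR
  cy4 -> i4/i5 (beq+sub) pair
  cy5 -> i6 (add) RAW r0
  cy6 -> i7 (add) RAW r2
  cy7 -> i8/i9 (and+add) pair
  cy8 -> i10/i11 (sll+sub) pair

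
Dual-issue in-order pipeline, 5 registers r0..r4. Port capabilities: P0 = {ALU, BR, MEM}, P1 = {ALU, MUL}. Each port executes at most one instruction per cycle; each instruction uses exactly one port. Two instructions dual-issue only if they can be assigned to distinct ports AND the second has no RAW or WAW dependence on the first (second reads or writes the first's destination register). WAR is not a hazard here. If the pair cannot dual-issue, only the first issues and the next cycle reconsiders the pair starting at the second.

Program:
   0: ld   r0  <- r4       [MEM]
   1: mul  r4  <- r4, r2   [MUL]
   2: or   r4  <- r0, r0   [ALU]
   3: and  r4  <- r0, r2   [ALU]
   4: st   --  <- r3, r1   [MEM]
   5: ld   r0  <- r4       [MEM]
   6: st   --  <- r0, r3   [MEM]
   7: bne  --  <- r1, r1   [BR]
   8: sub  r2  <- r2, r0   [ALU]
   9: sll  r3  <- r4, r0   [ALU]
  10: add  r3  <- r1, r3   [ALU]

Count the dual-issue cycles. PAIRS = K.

t=0 i0&i1:ld.MEM/mul.MUL ; 2-wide
t=1 i2:or.ALU ; WAW r4
t=2 i3&i4:and.ALU/st.MEM ; 2-wide
t=3 i5:ld.MEM ; no-port MEM/MEM
t=4 i6:st.MEM ; no-port MEM/BR
t=5 i7&i8:bne.BR/sub.ALU ; 2-wide
t=6 i9:sll.ALU ; RAW+WAW r3
t=7 i10:add.ALU ; tail

PAIRS = 3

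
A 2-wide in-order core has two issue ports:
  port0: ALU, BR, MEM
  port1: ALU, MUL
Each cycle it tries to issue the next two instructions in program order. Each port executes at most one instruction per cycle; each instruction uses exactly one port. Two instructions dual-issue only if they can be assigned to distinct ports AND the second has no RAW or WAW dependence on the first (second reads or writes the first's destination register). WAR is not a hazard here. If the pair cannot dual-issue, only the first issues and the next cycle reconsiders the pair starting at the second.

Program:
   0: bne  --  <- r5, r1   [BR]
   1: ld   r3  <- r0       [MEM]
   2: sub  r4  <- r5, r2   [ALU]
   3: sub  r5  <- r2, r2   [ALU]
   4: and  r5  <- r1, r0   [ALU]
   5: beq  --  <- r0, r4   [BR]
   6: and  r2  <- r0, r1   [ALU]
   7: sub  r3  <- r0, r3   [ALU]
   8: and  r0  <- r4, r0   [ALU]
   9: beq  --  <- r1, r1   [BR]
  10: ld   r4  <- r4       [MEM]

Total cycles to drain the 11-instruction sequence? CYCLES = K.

CYCLES = 7

c0: i0 bne.BR  no-port BR/MEM
c1: i1,i2 ld.MEM+sub.ALU  dual
c2: i3 sub.ALU  WAW r5
c3: i4,i5 and.ALU+beq.BR  dual
c4: i6,i7 and.ALU+sub.ALU  dual
c5: i8,i9 and.ALU+beq.BR  dual
c6: i10 ld.MEM  tail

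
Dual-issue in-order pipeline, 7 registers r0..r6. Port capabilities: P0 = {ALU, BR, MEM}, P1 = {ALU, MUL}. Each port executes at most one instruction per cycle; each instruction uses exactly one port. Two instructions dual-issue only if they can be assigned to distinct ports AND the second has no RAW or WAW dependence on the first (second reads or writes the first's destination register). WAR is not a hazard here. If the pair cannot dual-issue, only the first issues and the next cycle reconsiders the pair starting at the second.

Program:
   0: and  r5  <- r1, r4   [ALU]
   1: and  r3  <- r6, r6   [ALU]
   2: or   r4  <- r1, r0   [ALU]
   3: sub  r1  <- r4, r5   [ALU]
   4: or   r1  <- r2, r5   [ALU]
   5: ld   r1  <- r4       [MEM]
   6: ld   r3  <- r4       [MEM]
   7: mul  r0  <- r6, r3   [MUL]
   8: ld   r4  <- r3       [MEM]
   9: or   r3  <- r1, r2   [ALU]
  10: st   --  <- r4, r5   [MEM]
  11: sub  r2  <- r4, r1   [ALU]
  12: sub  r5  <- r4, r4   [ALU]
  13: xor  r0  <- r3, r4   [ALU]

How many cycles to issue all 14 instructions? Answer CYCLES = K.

CYCLES = 10

0. and.ALU;and.ALU @i0/i1  | dual
1. or.ALU @i2  | RAW r4
2. sub.ALU @i3  | WAW r1
3. or.ALU @i4  | WAW r1
4. ld.MEM @i5  | no-port MEM/MEM
5. ld.MEM @i6  | RAW r3
6. mul.MUL;ld.MEM @i7/i8  | dual
7. or.ALU;st.MEM @i9/i10  | dual
8. sub.ALU;sub.ALU @i11/i12  | dual
9. xor.ALU @i13  | tail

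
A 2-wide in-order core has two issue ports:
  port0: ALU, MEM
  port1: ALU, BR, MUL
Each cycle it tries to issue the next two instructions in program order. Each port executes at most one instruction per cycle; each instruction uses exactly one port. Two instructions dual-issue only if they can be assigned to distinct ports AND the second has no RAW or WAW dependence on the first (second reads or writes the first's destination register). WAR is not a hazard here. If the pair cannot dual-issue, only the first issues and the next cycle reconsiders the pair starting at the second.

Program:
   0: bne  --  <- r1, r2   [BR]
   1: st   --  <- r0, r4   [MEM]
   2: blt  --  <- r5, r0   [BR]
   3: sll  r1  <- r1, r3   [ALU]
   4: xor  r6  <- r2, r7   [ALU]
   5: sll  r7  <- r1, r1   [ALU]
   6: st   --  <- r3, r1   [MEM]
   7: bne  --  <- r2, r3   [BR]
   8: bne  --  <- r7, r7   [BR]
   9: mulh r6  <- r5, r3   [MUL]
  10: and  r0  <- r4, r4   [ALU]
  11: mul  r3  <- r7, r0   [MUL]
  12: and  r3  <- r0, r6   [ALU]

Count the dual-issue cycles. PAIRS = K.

PAIRS = 5

[0] i0+i1  bne;st  -- dual
[1] i2+i3  blt;sll  -- dual
[2] i4+i5  xor;sll  -- dual
[3] i6+i7  st;bne  -- dual
[4] i8  bne  -- no-port BR/MUL
[5] i9+i10  mulh;and  -- dual
[6] i11  mul  -- WAW r3
[7] i12  and  -- tail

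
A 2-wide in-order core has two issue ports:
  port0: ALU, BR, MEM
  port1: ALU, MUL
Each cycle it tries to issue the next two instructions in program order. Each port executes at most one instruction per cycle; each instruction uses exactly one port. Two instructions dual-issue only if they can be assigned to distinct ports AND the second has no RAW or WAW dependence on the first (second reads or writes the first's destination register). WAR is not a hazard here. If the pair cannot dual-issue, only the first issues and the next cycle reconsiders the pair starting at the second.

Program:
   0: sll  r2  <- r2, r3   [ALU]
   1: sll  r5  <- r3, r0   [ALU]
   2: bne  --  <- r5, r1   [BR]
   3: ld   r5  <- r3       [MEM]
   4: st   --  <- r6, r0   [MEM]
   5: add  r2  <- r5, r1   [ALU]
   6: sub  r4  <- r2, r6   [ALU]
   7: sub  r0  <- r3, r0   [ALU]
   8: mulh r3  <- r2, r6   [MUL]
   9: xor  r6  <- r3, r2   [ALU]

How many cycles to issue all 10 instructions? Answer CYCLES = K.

  cy0 -> i0/i1 (sll.ALU/sll.ALU) pair
  cy1 -> i2 (bne.BR) no-port BR/MEM
  cy2 -> i3 (ld.MEM) no-port MEM/MEM
  cy3 -> i4/i5 (st.MEM/add.ALU) pair
  cy4 -> i6/i7 (sub.ALU/sub.ALU) pair
  cy5 -> i8 (mulh.MUL) RAW r3
  cy6 -> i9 (xor.ALU) tail

CYCLES = 7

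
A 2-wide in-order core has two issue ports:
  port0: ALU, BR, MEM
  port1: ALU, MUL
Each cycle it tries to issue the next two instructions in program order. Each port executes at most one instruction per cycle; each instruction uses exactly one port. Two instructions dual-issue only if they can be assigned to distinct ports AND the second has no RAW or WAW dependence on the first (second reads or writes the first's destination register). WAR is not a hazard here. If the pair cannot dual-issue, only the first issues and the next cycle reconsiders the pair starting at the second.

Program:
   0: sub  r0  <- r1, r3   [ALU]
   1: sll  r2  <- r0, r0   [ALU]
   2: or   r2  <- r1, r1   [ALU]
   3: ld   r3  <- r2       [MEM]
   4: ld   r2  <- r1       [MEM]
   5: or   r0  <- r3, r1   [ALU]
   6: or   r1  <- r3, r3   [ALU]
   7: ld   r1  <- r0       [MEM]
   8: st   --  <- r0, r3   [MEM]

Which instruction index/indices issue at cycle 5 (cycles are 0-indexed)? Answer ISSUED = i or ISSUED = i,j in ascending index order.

ISSUED = 6

[0] i0  sub  -- RAW r0
[1] i1  sll  -- WAW r2
[2] i2  or  -- RAW r2
[3] i3  ld  -- no-port MEM/MEM
[4] i4,i5  ld or  -- 2-wide
[5] i6  or  -- WAW r1
[6] i7  ld  -- no-port MEM/MEM
[7] i8  st  -- tail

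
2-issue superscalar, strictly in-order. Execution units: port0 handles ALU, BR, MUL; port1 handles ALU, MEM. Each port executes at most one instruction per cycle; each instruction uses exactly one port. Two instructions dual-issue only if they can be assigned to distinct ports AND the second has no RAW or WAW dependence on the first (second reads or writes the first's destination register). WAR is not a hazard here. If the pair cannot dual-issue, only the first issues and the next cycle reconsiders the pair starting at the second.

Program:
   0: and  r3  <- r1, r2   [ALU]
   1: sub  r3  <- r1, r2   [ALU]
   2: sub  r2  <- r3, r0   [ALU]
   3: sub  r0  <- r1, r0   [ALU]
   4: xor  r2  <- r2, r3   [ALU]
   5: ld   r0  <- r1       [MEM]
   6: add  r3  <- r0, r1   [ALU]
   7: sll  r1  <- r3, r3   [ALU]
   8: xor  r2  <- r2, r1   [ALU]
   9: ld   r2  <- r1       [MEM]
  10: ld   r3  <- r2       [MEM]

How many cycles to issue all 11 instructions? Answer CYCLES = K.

CYCLES = 9

t=0 i0:and ; WAW r3
t=1 i1:sub ; RAW r3
t=2 i2,i3:sub sub ; dual
t=3 i4,i5:xor ld ; dual
t=4 i6:add ; RAW r3
t=5 i7:sll ; RAW r1
t=6 i8:xor ; WAW r2
t=7 i9:ld ; no-port MEM/MEM
t=8 i10:ld ; tail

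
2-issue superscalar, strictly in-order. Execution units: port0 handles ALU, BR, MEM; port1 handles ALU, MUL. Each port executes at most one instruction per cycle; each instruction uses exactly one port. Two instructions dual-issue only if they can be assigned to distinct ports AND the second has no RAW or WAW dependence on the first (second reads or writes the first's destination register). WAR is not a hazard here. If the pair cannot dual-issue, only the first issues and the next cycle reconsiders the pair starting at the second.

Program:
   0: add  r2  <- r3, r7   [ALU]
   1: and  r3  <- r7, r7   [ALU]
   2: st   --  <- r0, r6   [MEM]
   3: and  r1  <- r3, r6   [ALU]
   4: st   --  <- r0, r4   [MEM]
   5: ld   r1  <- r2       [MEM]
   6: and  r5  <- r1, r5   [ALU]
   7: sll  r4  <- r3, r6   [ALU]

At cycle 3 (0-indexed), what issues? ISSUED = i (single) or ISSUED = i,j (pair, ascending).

ISSUED = 5

t=0 i0&i1:add and ; dual
t=1 i2&i3:st and ; dual
t=2 i4:st ; no-port MEM/MEM
t=3 i5:ld ; RAW r1
t=4 i6&i7:and sll ; dual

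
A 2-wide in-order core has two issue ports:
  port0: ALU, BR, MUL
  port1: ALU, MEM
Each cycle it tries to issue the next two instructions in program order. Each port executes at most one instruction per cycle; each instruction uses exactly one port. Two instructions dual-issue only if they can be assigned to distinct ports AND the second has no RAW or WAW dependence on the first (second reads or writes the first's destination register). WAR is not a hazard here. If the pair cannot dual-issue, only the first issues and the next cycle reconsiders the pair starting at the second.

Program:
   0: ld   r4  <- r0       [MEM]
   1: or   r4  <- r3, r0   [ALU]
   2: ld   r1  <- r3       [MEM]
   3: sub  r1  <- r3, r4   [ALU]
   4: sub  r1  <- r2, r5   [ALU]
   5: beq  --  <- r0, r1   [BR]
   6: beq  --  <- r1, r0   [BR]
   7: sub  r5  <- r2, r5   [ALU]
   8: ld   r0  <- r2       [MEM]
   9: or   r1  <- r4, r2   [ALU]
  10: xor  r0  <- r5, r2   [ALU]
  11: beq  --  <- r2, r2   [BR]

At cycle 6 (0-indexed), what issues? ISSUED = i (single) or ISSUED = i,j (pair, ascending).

ISSUED = 8,9

t=0 i0:ld.MEM ; WAW r4
t=1 i1/i2:or.ALU;ld.MEM ; 2-wide
t=2 i3:sub.ALU ; WAW r1
t=3 i4:sub.ALU ; RAW r1
t=4 i5:beq.BR ; no-port BR/BR
t=5 i6/i7:beq.BR;sub.ALU ; 2-wide
t=6 i8/i9:ld.MEM;or.ALU ; 2-wide
t=7 i10/i11:xor.ALU;beq.BR ; 2-wide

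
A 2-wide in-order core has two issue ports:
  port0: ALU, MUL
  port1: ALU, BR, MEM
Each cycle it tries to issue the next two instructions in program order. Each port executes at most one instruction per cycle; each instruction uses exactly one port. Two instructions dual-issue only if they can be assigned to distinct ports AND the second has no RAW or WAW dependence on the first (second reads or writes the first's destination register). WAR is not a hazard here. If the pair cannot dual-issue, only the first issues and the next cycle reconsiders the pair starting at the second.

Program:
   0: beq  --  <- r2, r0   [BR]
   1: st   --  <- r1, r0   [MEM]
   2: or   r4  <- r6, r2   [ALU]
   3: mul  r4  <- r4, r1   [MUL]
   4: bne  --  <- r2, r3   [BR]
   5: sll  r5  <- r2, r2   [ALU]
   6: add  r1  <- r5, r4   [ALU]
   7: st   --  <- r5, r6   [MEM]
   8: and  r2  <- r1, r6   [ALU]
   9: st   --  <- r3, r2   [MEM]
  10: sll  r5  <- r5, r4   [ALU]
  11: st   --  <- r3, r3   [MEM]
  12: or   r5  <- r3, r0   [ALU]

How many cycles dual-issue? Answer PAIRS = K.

t=0 i0:beq.BR ; no-port BR/MEM
t=1 i1,i2:st.MEM;or.ALU ; 2-wide
t=2 i3,i4:mul.MUL;bne.BR ; 2-wide
t=3 i5:sll.ALU ; RAW r5
t=4 i6,i7:add.ALU;st.MEM ; 2-wide
t=5 i8:and.ALU ; RAW r2
t=6 i9,i10:st.MEM;sll.ALU ; 2-wide
t=7 i11,i12:st.MEM;or.ALU ; 2-wide

PAIRS = 5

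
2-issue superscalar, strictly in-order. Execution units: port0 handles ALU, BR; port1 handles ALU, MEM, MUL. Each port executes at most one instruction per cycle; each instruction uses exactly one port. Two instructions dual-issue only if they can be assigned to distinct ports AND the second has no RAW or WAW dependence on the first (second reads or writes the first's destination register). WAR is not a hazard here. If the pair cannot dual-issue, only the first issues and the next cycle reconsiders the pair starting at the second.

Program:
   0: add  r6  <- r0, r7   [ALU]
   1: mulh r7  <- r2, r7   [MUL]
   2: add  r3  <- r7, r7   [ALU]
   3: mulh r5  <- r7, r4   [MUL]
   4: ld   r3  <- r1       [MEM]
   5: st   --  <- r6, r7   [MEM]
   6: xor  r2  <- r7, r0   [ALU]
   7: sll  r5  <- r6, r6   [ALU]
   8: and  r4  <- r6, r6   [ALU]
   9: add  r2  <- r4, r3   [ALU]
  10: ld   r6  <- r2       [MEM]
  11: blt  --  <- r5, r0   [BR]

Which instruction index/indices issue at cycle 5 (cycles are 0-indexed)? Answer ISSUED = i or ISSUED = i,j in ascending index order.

0. add.ALU mulh.MUL @i0/i1  | dual
1. add.ALU mulh.MUL @i2/i3  | dual
2. ld.MEM @i4  | no-port MEM/MEM
3. st.MEM xor.ALU @i5/i6  | dual
4. sll.ALU and.ALU @i7/i8  | dual
5. add.ALU @i9  | RAW r2
6. ld.MEM blt.BR @i10/i11  | dual

ISSUED = 9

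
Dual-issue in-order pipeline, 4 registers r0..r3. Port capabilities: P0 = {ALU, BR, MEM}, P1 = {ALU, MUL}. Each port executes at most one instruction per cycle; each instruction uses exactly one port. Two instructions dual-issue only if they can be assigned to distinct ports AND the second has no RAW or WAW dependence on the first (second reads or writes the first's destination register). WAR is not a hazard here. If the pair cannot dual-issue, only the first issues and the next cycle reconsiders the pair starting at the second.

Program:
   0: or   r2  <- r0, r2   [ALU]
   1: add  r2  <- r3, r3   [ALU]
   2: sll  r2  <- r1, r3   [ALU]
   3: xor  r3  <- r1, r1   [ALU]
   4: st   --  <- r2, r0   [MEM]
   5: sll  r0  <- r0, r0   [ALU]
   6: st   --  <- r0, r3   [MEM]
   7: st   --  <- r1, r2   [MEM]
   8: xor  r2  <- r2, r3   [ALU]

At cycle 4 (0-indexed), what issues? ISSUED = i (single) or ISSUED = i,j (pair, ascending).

  cy0 -> i0 (or.ALU) WAW r2
  cy1 -> i1 (add.ALU) WAW r2
  cy2 -> i2,i3 (sll.ALU+xor.ALU) pair
  cy3 -> i4,i5 (st.MEM+sll.ALU) pair
  cy4 -> i6 (st.MEM) no-port MEM/MEM
  cy5 -> i7,i8 (st.MEM+xor.ALU) pair

ISSUED = 6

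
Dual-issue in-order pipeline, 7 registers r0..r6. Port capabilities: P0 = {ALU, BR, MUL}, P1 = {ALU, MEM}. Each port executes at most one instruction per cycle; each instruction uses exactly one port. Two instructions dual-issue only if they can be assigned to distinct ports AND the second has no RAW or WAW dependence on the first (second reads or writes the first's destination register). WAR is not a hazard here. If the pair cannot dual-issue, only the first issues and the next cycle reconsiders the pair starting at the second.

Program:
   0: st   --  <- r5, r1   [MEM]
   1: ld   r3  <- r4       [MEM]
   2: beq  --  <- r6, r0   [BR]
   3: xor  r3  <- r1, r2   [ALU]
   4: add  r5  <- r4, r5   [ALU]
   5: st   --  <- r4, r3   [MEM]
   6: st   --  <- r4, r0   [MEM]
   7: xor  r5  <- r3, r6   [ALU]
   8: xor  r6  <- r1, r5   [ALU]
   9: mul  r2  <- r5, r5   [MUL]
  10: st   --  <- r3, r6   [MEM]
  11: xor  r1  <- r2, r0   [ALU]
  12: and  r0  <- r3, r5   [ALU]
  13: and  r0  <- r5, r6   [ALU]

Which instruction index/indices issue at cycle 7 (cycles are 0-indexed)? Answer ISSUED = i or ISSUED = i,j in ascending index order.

t=0 i0:st.MEM ; no-port MEM/MEM
t=1 i1&i2:ld.MEM;beq.BR ; 2-wide
t=2 i3&i4:xor.ALU;add.ALU ; 2-wide
t=3 i5:st.MEM ; no-port MEM/MEM
t=4 i6&i7:st.MEM;xor.ALU ; 2-wide
t=5 i8&i9:xor.ALU;mul.MUL ; 2-wide
t=6 i10&i11:st.MEM;xor.ALU ; 2-wide
t=7 i12:and.ALU ; WAW r0
t=8 i13:and.ALU ; tail

ISSUED = 12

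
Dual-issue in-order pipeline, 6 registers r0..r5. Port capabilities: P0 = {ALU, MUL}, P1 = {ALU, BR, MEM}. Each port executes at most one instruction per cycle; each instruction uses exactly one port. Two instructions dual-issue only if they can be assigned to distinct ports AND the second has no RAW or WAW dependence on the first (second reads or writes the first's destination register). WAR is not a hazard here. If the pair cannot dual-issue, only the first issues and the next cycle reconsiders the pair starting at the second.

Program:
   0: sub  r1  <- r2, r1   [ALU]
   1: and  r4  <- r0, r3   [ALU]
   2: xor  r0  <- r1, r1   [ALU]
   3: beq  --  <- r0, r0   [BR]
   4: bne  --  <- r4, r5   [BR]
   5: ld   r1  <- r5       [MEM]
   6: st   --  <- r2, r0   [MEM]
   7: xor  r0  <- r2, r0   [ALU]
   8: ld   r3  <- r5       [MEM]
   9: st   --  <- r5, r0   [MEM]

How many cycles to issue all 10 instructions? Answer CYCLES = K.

CYCLES = 8

  cy0 -> i0,i1 (sub+and) dual
  cy1 -> i2 (xor) RAW r0
  cy2 -> i3 (beq) no-port BR/BR
  cy3 -> i4 (bne) no-port BR/MEM
  cy4 -> i5 (ld) no-port MEM/MEM
  cy5 -> i6,i7 (st+xor) dual
  cy6 -> i8 (ld) no-port MEM/MEM
  cy7 -> i9 (st) tail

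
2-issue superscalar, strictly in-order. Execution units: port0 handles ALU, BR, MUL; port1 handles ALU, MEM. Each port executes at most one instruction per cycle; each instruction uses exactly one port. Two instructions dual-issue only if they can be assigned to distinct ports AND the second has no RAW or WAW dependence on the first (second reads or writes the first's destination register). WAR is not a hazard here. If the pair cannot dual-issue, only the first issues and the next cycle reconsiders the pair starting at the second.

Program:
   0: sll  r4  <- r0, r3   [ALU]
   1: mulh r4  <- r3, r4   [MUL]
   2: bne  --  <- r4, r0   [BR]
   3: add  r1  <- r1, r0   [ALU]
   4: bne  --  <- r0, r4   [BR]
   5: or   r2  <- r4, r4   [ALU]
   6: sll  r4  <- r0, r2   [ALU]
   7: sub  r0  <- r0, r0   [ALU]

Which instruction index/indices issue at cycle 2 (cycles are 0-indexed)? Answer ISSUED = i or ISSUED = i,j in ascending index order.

ISSUED = 2,3

  cy0 -> i0 (sll) RAW+WAW r4
  cy1 -> i1 (mulh) no-port MUL/BR
  cy2 -> i2,i3 (bne add) 2-wide
  cy3 -> i4,i5 (bne or) 2-wide
  cy4 -> i6,i7 (sll sub) 2-wide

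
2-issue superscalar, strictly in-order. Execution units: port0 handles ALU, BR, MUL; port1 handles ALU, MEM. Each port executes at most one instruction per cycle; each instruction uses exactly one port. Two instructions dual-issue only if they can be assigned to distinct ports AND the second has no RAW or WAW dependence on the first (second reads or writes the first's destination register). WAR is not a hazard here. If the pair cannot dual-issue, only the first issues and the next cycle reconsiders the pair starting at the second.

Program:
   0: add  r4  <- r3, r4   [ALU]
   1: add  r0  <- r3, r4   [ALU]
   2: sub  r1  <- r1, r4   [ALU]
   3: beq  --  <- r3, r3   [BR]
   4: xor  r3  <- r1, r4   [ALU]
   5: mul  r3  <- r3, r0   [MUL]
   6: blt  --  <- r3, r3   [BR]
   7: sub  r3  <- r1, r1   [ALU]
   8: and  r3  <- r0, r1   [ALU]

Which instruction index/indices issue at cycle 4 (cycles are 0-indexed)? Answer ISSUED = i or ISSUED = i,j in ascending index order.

  cy0 -> i0 (add.ALU) RAW r4
  cy1 -> i1/i2 (add.ALU sub.ALU) pair
  cy2 -> i3/i4 (beq.BR xor.ALU) pair
  cy3 -> i5 (mul.MUL) no-port MUL/BR
  cy4 -> i6/i7 (blt.BR sub.ALU) pair
  cy5 -> i8 (and.ALU) tail

ISSUED = 6,7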